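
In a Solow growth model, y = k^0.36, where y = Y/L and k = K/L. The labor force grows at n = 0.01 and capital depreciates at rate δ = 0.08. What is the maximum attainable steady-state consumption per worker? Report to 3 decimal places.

c_gold ≈ 1.396

The effective depreciation rate is n + δ = 0.01 + 0.08 = 0.09.
At the golden rule the marginal product of capital equals n+δ: 0.36·k^(0.36−1) = 0.09. Solving, k_gold = (0.36/0.09)^(1/0.64) ≈ 8.7241.
y_gold = 8.7241^0.36 ≈ 2.1810.
c_gold = y_gold − (n+δ)·k_gold = 2.1810 − 0.09·8.7241 ≈ 1.3958.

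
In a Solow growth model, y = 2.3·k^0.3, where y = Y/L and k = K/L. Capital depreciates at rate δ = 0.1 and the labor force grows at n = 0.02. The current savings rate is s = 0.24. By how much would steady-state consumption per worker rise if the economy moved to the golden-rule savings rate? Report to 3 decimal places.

Δc ≈ 0.045

n + δ = 0.02 + 0.1 = 0.12.
Current steady state (s = 0.24): k* = (0.24·2.3/0.12)^(1/0.7) ≈ 8.8470, y* = 2.3·8.8470^0.3 ≈ 4.4235, c* = (1−0.24)·4.4235 ≈ 3.3619.
At the golden rule the marginal product of capital equals n+δ: 0.3·2.3·k^(0.3−1) = 0.12. Solving, k_gold = (0.3·2.3/0.12)^(1/0.7) ≈ 12.1686.
y_gold = 2.3·12.1686^0.3 ≈ 4.8674, c_gold = y_gold − 0.12·k_gold ≈ 3.4072.
Gain: Δc = 3.4072 − 3.3619 ≈ 0.0453.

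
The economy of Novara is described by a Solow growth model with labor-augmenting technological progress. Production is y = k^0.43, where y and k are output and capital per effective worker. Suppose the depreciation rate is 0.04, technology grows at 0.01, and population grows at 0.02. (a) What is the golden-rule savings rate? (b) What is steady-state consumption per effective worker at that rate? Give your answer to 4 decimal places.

(a) s_gold = 0.4300; (b) c_gold ≈ 2.2419

The effective depreciation rate is n + g + δ = 0.02 + 0.01 + 0.04 = 0.07.
For Cobb-Douglas, s_gold equals capital's share: s_gold = 0.43.
Setting f'(k) = n+g+δ gives 0.43·k^(0.43−1) = 0.07, hence k_gold = (0.43/0.07)^(1/0.57) ≈ 24.1605.
y_gold = 24.1605^0.43 ≈ 3.9331; c_gold = (1−0.43)·y_gold ≈ 2.2419.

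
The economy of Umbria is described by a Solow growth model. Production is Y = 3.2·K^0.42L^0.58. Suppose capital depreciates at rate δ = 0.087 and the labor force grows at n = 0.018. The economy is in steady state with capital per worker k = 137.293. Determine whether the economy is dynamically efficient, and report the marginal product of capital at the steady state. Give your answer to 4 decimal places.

dynamically inefficient; MPK ≈ 0.0774

Capital per worker breaks even when investment replaces (n + δ)·k; here n + δ = 0.105.
MPK = 0.42·3.2·k^(0.42−1) = 0.42·3.2·137.293^(-0.58) ≈ 0.0774.
MPK < 0.105, so the economy is dynamically inefficient (over-saving).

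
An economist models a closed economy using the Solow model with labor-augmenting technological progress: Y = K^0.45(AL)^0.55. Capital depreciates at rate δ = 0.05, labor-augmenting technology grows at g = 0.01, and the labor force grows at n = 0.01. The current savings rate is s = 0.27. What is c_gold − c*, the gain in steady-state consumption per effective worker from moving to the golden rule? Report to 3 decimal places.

Δc ≈ 0.318

n + g + δ = 0.01 + 0.01 + 0.05 = 0.07.
Current steady state (s = 0.27): k* = (0.27/0.07)^(1/0.55) ≈ 11.6396, y* = 11.6396^0.45 ≈ 3.0177, c* = (1−0.27)·3.0177 ≈ 2.2029.
Golden rule sets MPK = n+g+δ: 0.45·k^(0.45−1) = 0.07, so k_gold = (0.45/0.07)^(1/0.55) ≈ 29.4645.
y_gold = 29.4645^0.45 ≈ 4.5834, c_gold = y_gold − 0.07·k_gold ≈ 2.5209.
Gain: Δc = 2.5209 − 2.2029 ≈ 0.3180.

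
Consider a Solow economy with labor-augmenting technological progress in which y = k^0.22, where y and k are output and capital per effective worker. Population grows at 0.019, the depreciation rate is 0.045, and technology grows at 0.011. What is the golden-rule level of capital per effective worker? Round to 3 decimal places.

k_gold ≈ 3.974

Capital per effective worker breaks even when investment replaces (n + g + δ)·k; here n + g + δ = 0.075.
At the golden rule the marginal product of capital equals n+g+δ: 0.22·k^(0.22−1) = 0.075. Solving, k_gold = (0.22/0.075)^(1/0.78) ≈ 3.9736.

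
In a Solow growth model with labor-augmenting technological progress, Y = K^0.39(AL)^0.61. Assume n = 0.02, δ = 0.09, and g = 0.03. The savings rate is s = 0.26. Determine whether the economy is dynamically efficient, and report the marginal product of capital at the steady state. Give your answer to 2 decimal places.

The effective depreciation rate is n + g + δ = 0.02 + 0.03 + 0.09 = 0.14.
Steady-state k*: s·k^0.39 = 0.14·k gives k* = (0.26/0.14)^(1/0.61) ≈ 2.7589.
MPK = 0.39·2.7589^(-0.61) ≈ 0.2100.
MPK > n+g+δ = 0.14, so the economy is dynamically efficient (under-saving).

dynamically efficient; MPK ≈ 0.21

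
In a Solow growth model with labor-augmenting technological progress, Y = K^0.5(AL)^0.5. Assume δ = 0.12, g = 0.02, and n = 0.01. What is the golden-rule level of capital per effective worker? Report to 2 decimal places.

k_gold ≈ 11.11

The effective depreciation rate is n + g + δ = 0.01 + 0.02 + 0.12 = 0.15.
At the golden rule the marginal product of capital equals n+g+δ: 0.5·k^(0.5−1) = 0.15. Solving, k_gold = (0.5/0.15)^(1/0.5) ≈ 11.1111.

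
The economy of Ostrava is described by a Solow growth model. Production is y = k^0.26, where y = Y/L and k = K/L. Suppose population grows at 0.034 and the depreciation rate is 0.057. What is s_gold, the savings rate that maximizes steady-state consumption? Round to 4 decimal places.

Break-even investment rate: n + δ = 0.034 + 0.057 = 0.091.
At the golden rule MPK = n+δ, and in any Cobb-Douglas steady state s = (n+δ)·k/y = MPK·k/y = capital's share 0.26.

s_gold = 0.2600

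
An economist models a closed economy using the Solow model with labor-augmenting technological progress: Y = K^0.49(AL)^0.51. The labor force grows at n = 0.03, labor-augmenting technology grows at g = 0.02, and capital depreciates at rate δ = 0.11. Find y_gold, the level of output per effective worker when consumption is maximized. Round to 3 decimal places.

Capital per effective worker breaks even when investment replaces (n + g + δ)·k; here n + g + δ = 0.16.
Golden rule sets MPK = n+g+δ: 0.49·k^(0.49−1) = 0.16, so k_gold = (0.49/0.16)^(1/0.51) ≈ 8.9762.
Output: y_gold = k_gold^0.49 = 8.9762^0.49 ≈ 2.9310.

y_gold ≈ 2.931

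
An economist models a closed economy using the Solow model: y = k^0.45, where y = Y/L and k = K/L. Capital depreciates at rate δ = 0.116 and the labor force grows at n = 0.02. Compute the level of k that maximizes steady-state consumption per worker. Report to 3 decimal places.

k_gold ≈ 8.808

Break-even investment rate: n + δ = 0.02 + 0.116 = 0.136.
Maximizing c = f(k) − (n+δ)·k gives f'(k) = n+δ, i.e. 0.45·k^(0.45−1) = 0.136, so k_gold = (0.45/0.136)^(1/0.55) ≈ 8.8077.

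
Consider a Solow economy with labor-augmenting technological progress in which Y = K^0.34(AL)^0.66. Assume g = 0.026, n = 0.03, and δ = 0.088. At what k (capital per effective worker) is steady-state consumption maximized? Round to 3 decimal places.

k_gold ≈ 3.676

n + g + δ = 0.03 + 0.026 + 0.088 = 0.144.
Maximizing c = f(k) − (n+g+δ)·k gives f'(k) = n+g+δ, i.e. 0.34·k^(0.34−1) = 0.144, so k_gold = (0.34/0.144)^(1/0.66) ≈ 3.6756.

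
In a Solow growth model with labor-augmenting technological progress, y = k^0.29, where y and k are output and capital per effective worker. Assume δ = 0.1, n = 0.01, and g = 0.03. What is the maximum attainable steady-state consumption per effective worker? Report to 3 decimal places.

The effective depreciation rate is n + g + δ = 0.01 + 0.03 + 0.1 = 0.14.
Maximizing c = f(k) − (n+g+δ)·k gives f'(k) = n+g+δ, i.e. 0.29·k^(0.29−1) = 0.14, so k_gold = (0.29/0.14)^(1/0.71) ≈ 2.7890.
y_gold = 2.7890^0.29 ≈ 1.3464.
c_gold = y_gold − (n+g+δ)·k_gold = 1.3464 − 0.14·2.7890 ≈ 0.9560.

c_gold ≈ 0.956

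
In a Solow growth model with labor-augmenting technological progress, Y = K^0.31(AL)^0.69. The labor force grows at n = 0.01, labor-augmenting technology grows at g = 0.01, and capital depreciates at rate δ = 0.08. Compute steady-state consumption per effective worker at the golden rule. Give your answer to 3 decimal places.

The effective depreciation rate is n + g + δ = 0.01 + 0.01 + 0.08 = 0.1.
Setting f'(k) = n+g+δ gives 0.31·k^(0.31−1) = 0.1, hence k_gold = (0.31/0.1)^(1/0.69) ≈ 5.1537.
y_gold = 5.1537^0.31 ≈ 1.6625.
c_gold = y_gold − (n+g+δ)·k_gold = 1.6625 − 0.1·5.1537 ≈ 1.1471.

c_gold ≈ 1.147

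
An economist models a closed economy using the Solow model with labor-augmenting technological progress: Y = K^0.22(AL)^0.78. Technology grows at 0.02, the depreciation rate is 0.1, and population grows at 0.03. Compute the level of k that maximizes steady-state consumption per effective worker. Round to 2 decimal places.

k_gold ≈ 1.63

n + g + δ = 0.03 + 0.02 + 0.1 = 0.15.
Maximizing c = f(k) − (n+g+δ)·k gives f'(k) = n+g+δ, i.e. 0.22·k^(0.22−1) = 0.15, so k_gold = (0.22/0.15)^(1/0.78) ≈ 1.6340.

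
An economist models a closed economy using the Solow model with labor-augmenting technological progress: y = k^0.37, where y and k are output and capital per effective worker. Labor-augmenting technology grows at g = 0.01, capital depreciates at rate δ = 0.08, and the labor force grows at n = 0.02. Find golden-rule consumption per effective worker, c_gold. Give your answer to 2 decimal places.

c_gold ≈ 1.28

Break-even investment rate: n + g + δ = 0.02 + 0.01 + 0.08 = 0.11.
Maximizing c = f(k) − (n+g+δ)·k gives f'(k) = n+g+δ, i.e. 0.37·k^(0.37−1) = 0.11, so k_gold = (0.37/0.11)^(1/0.63) ≈ 6.8581.
y_gold = 6.8581^0.37 ≈ 2.0389.
c_gold = y_gold − (n+g+δ)·k_gold = 2.0389 − 0.11·6.8581 ≈ 1.2845.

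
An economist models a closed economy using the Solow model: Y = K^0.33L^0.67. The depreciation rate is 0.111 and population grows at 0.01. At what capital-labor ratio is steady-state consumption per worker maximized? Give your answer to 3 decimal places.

k_gold ≈ 4.470

The effective depreciation rate is n + δ = 0.01 + 0.111 = 0.121.
Golden rule sets MPK = n+δ: 0.33·k^(0.33−1) = 0.121, so k_gold = (0.33/0.121)^(1/0.67) ≈ 4.4703.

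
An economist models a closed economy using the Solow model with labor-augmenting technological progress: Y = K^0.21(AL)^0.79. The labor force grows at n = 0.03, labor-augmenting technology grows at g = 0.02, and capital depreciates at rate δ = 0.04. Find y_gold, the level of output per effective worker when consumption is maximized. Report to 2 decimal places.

Capital per effective worker breaks even when investment replaces (n + g + δ)·k; here n + g + δ = 0.09.
Setting f'(k) = n+g+δ gives 0.21·k^(0.21−1) = 0.09, hence k_gold = (0.21/0.09)^(1/0.79) ≈ 2.9228.
Output: y_gold = k_gold^0.21 = 2.9228^0.21 ≈ 1.2526.

y_gold ≈ 1.25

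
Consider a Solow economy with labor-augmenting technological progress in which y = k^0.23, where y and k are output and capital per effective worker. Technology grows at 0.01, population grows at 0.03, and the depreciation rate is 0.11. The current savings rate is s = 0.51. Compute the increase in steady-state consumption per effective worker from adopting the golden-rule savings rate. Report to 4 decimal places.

Capital per effective worker breaks even when investment replaces (n + g + δ)·k; here n + g + δ = 0.15.
Current steady state (s = 0.51): k* = (0.51/0.15)^(1/0.77) ≈ 4.9004, y* = 4.9004^0.23 ≈ 1.4413, c* = (1−0.51)·1.4413 ≈ 0.7062.
Golden rule sets MPK = n+g+δ: 0.23·k^(0.23−1) = 0.15, so k_gold = (0.23/0.15)^(1/0.77) ≈ 1.7422.
y_gold = 1.7422^0.23 ≈ 1.1362, c_gold = y_gold − 0.15·k_gold ≈ 0.8749.
Gain: Δc = 0.8749 − 0.7062 ≈ 0.1686.

Δc ≈ 0.1686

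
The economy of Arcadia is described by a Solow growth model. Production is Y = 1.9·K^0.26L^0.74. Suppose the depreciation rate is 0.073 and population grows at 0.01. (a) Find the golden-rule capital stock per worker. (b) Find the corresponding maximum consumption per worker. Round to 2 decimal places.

The effective depreciation rate is n + δ = 0.01 + 0.073 = 0.083.
Maximizing c = f(k) − (n+δ)·k gives f'(k) = n+δ, i.e. 0.26·1.9·k^(0.26−1) = 0.083, so k_gold = (0.26·1.9/0.083)^(1/0.74) ≈ 11.1384.
y_gold = 1.9·11.1384^0.26 ≈ 3.5557; c_gold = y_gold − 0.083·k_gold ≈ 2.6312.

(a) k_gold ≈ 11.14; (b) c_gold ≈ 2.63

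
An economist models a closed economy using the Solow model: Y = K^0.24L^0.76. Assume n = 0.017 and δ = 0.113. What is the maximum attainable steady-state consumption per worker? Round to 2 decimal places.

c_gold ≈ 0.92

n + δ = 0.017 + 0.113 = 0.13.
At the golden rule the marginal product of capital equals n+δ: 0.24·k^(0.24−1) = 0.13. Solving, k_gold = (0.24/0.13)^(1/0.76) ≈ 2.2405.
y_gold = 2.2405^0.24 ≈ 1.2136.
c_gold = y_gold − (n+δ)·k_gold = 1.2136 − 0.13·2.2405 ≈ 0.9224.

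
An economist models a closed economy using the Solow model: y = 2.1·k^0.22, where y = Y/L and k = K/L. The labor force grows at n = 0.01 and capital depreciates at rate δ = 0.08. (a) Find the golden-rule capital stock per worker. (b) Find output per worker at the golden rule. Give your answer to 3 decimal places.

(a) k_gold ≈ 8.143; (b) y_gold ≈ 3.331

Break-even investment rate: n + δ = 0.01 + 0.08 = 0.09.
Golden rule sets MPK = n+δ: 0.22·2.1·k^(0.22−1) = 0.09, so k_gold = (0.22·2.1/0.09)^(1/0.78) ≈ 8.1427.
y_gold = 2.1·8.1427^0.22 ≈ 3.3311.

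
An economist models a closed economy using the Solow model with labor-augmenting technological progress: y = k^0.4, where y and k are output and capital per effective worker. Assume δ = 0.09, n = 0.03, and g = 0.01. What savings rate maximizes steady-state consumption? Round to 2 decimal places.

s_gold = 0.40

The effective depreciation rate is n + g + δ = 0.03 + 0.01 + 0.09 = 0.13.
At the golden rule MPK = n+g+δ, and in any Cobb-Douglas steady state s = (n+g+δ)·k/y = MPK·k/y = capital's share 0.4.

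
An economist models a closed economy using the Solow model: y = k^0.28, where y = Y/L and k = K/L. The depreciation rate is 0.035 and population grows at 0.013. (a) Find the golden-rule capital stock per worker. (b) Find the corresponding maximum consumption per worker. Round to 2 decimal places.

Capital per worker breaks even when investment replaces (n + δ)·k; here n + δ = 0.048.
Maximizing c = f(k) − (n+δ)·k gives f'(k) = n+δ, i.e. 0.28·k^(0.28−1) = 0.048, so k_gold = (0.28/0.048)^(1/0.72) ≈ 11.5817.
y_gold = 11.5817^0.28 ≈ 1.9854; c_gold = y_gold − 0.048·k_gold ≈ 1.4295.

(a) k_gold ≈ 11.58; (b) c_gold ≈ 1.43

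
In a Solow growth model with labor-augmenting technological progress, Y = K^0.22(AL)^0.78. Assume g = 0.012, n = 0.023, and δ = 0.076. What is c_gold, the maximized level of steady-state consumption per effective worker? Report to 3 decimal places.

c_gold ≈ 0.946

The effective depreciation rate is n + g + δ = 0.023 + 0.012 + 0.076 = 0.111.
Maximizing c = f(k) − (n+g+δ)·k gives f'(k) = n+g+δ, i.e. 0.22·k^(0.22−1) = 0.111, so k_gold = (0.22/0.111)^(1/0.78) ≈ 2.4038.
y_gold = 2.4038^0.22 ≈ 1.2128.
c_gold = y_gold − (n+g+δ)·k_gold = 1.2128 − 0.111·2.4038 ≈ 0.9460.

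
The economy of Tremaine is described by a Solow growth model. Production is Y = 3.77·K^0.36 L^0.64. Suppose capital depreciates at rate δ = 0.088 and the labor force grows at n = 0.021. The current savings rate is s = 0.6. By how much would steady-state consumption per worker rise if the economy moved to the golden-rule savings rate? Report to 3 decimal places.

n + δ = 0.021 + 0.088 = 0.109.
Current steady state (s = 0.6): k* = (0.6·3.77/0.109)^(1/0.64) ≈ 114.2657, y* = 3.77·114.2657^0.36 ≈ 20.7583, c* = (1−0.6)·20.7583 ≈ 8.3033.
Golden rule sets MPK = n+δ: 0.36·3.77·k^(0.36−1) = 0.109, so k_gold = (0.36·3.77/0.109)^(1/0.64) ≈ 51.4372.
y_gold = 3.77·51.4372^0.36 ≈ 15.5740, c_gold = y_gold − 0.109·k_gold ≈ 9.9674.
Gain: Δc = 9.9674 − 8.3033 ≈ 1.6641.

Δc ≈ 1.664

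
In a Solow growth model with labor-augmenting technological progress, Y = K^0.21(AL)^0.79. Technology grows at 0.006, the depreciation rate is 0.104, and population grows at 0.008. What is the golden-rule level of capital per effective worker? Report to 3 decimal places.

The effective depreciation rate is n + g + δ = 0.008 + 0.006 + 0.104 = 0.118.
Setting f'(k) = n+g+δ gives 0.21·k^(0.21−1) = 0.118, hence k_gold = (0.21/0.118)^(1/0.79) ≈ 2.0744.

k_gold ≈ 2.074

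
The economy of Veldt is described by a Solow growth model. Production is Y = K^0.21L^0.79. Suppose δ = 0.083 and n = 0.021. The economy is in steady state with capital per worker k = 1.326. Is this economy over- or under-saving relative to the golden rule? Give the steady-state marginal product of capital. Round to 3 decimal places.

Break-even investment rate: n + δ = 0.021 + 0.083 = 0.104.
MPK = 0.21·k^(0.21−1) = 0.21·1.326^(-0.79) ≈ 0.1680.
MPK > 0.104, so the economy is dynamically efficient (under-saving).

under-saving; MPK ≈ 0.168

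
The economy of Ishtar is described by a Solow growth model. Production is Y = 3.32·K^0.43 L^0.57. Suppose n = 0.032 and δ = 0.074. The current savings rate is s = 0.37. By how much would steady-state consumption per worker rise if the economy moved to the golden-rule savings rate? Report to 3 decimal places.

Δc ≈ 0.178

The effective depreciation rate is n + δ = 0.032 + 0.074 = 0.106.
Current steady state (s = 0.37): k* = (0.37·3.32/0.106)^(1/0.57) ≈ 73.5743, y* = 3.32·73.5743^0.43 ≈ 21.0780, c* = (1−0.37)·21.0780 ≈ 13.2792.
Golden rule sets MPK = n+δ: 0.43·3.32·k^(0.43−1) = 0.106, so k_gold = (0.43·3.32/0.106)^(1/0.57) ≈ 95.7699.
y_gold = 3.32·95.7699^0.43 ≈ 23.6084, c_gold = y_gold − 0.106·k_gold ≈ 13.4568.
Gain: Δc = 13.4568 − 13.2792 ≈ 0.1776.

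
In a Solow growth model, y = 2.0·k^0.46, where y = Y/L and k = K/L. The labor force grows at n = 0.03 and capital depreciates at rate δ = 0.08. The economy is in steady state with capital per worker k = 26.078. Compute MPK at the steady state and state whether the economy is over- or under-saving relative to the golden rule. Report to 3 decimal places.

Break-even investment rate: n + δ = 0.03 + 0.08 = 0.11.
MPK = 0.46·2.0·k^(0.46−1) = 0.46·2.0·26.078^(-0.54) ≈ 0.1581.
MPK > 0.11, so the economy is dynamically efficient (under-saving).

under-saving; MPK ≈ 0.158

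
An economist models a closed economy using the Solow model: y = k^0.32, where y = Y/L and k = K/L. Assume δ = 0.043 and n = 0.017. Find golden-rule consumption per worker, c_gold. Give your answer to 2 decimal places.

c_gold ≈ 1.49

Capital per worker breaks even when investment replaces (n + δ)·k; here n + δ = 0.06.
Maximizing c = f(k) − (n+δ)·k gives f'(k) = n+δ, i.e. 0.32·k^(0.32−1) = 0.06, so k_gold = (0.32/0.06)^(1/0.68) ≈ 11.7251.
y_gold = 11.7251^0.32 ≈ 2.1985.
c_gold = y_gold − (n+δ)·k_gold = 2.1985 − 0.06·11.7251 ≈ 1.4949.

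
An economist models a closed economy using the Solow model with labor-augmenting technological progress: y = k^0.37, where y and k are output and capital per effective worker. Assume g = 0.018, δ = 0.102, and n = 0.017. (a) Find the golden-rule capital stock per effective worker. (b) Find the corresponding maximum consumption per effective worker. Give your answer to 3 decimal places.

Capital per effective worker breaks even when investment replaces (n + g + δ)·k; here n + g + δ = 0.137.
Golden rule sets MPK = n+g+δ: 0.37·k^(0.37−1) = 0.137, so k_gold = (0.37/0.137)^(1/0.63) ≈ 4.8405.
y_gold = 4.8405^0.37 ≈ 1.7923; c_gold = y_gold − 0.137·k_gold ≈ 1.1291.

(a) k_gold ≈ 4.841; (b) c_gold ≈ 1.129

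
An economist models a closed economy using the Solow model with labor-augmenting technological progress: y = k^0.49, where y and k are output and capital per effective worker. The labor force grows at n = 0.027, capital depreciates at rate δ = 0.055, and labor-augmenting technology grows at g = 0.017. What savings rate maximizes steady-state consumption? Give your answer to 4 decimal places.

n + g + δ = 0.027 + 0.017 + 0.055 = 0.099.
At the golden rule MPK = n+g+δ, and in any Cobb-Douglas steady state s = (n+g+δ)·k/y = MPK·k/y = capital's share 0.49.

s_gold = 0.4900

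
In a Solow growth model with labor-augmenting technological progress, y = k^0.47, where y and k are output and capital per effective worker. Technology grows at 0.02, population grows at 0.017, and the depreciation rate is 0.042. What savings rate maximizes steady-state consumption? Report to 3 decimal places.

The effective depreciation rate is n + g + δ = 0.017 + 0.02 + 0.042 = 0.079.
At the golden rule MPK = n+g+δ, and in any Cobb-Douglas steady state s = (n+g+δ)·k/y = MPK·k/y = capital's share 0.47.

s_gold = 0.470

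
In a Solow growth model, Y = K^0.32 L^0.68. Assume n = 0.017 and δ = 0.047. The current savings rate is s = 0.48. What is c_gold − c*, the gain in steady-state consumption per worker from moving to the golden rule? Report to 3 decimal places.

n + δ = 0.017 + 0.047 = 0.064.
Current steady state (s = 0.48): k* = (0.48/0.064)^(1/0.68) ≈ 19.3577, y* = 19.3577^0.32 ≈ 2.5810, c* = (1−0.48)·2.5810 ≈ 1.3421.
At the golden rule the marginal product of capital equals n+δ: 0.32·k^(0.32−1) = 0.064. Solving, k_gold = (0.32/0.064)^(1/0.68) ≈ 10.6634.
y_gold = 10.6634^0.32 ≈ 2.1327, c_gold = y_gold − 0.064·k_gold ≈ 1.4502.
Gain: Δc = 1.4502 − 1.3421 ≈ 0.1081.

Δc ≈ 0.108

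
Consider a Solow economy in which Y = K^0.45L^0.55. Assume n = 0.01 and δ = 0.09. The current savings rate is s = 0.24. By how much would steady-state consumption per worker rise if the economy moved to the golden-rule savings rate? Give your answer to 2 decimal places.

Δc ≈ 0.33

Break-even investment rate: n + δ = 0.01 + 0.09 = 0.1.
Current steady state (s = 0.24): k* = (0.24/0.1)^(1/0.55) ≈ 4.9124, y* = 4.9124^0.45 ≈ 2.0468, c* = (1−0.24)·2.0468 ≈ 1.5556.
Maximizing c = f(k) − (n+δ)·k gives f'(k) = n+δ, i.e. 0.45·k^(0.45−1) = 0.1, so k_gold = (0.45/0.1)^(1/0.55) ≈ 15.4049.
y_gold = 15.4049^0.45 ≈ 3.4233, c_gold = y_gold − 0.1·k_gold ≈ 1.8828.
Gain: Δc = 1.8828 − 1.5556 ≈ 0.3272.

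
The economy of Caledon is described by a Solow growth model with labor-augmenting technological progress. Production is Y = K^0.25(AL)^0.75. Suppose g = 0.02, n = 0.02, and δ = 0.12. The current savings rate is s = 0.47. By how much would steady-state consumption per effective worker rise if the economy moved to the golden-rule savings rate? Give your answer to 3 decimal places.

Capital per effective worker breaks even when investment replaces (n + g + δ)·k; here n + g + δ = 0.16.
Current steady state (s = 0.47): k* = (0.47/0.16)^(1/0.75) ≈ 4.2070, y* = 4.2070^0.25 ≈ 1.4322, c* = (1−0.47)·1.4322 ≈ 0.7590.
Golden rule sets MPK = n+g+δ: 0.25·k^(0.25−1) = 0.16, so k_gold = (0.25/0.16)^(1/0.75) ≈ 1.8131.
y_gold = 1.8131^0.25 ≈ 1.1604, c_gold = y_gold − 0.16·k_gold ≈ 0.8703.
Gain: Δc = 0.8703 − 0.7590 ≈ 0.1113.

Δc ≈ 0.111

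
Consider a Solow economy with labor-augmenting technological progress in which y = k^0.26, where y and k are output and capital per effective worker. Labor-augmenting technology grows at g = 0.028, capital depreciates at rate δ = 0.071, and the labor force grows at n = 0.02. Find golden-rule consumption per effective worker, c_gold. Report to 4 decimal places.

c_gold ≈ 0.9738

Break-even investment rate: n + g + δ = 0.02 + 0.028 + 0.071 = 0.119.
At the golden rule the marginal product of capital equals n+g+δ: 0.26·k^(0.26−1) = 0.119. Solving, k_gold = (0.26/0.119)^(1/0.74) ≈ 2.8753.
y_gold = 2.8753^0.26 ≈ 1.3160.
c_gold = y_gold − (n+g+δ)·k_gold = 1.3160 − 0.119·2.8753 ≈ 0.9738.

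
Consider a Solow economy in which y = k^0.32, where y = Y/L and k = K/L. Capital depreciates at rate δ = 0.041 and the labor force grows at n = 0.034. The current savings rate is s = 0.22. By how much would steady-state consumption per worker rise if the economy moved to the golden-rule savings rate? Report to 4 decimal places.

Break-even investment rate: n + δ = 0.034 + 0.041 = 0.075.
Current steady state (s = 0.22): k* = (0.22/0.075)^(1/0.68) ≈ 4.8674, y* = 4.8674^0.32 ≈ 1.6593, c* = (1−0.22)·1.6593 ≈ 1.2943.
Golden rule sets MPK = n+δ: 0.32·k^(0.32−1) = 0.075, so k_gold = (0.32/0.075)^(1/0.68) ≈ 8.4450.
y_gold = 8.4450^0.32 ≈ 1.9793, c_gold = y_gold − 0.075·k_gold ≈ 1.3459.
Gain: Δc = 1.3459 − 1.2943 ≈ 0.0516.

Δc ≈ 0.0516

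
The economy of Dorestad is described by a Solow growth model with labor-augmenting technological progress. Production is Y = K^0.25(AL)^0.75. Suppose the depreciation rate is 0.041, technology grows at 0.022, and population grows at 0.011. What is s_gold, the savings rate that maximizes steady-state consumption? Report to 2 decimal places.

s_gold = 0.25

The effective depreciation rate is n + g + δ = 0.011 + 0.022 + 0.041 = 0.074.
At the golden rule MPK = n+g+δ, and in any Cobb-Douglas steady state s = (n+g+δ)·k/y = MPK·k/y = capital's share 0.25.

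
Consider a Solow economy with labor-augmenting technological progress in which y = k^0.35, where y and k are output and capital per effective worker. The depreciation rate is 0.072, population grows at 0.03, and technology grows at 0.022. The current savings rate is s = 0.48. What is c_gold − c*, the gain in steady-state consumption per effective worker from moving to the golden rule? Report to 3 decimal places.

Δc ≈ 0.059

The effective depreciation rate is n + g + δ = 0.03 + 0.022 + 0.072 = 0.124.
Current steady state (s = 0.48): k* = (0.48/0.124)^(1/0.65) ≈ 8.0230, y* = 8.0230^0.35 ≈ 2.0726, c* = (1−0.48)·2.0726 ≈ 1.0778.
Golden rule sets MPK = n+g+δ: 0.35·k^(0.35−1) = 0.124, so k_gold = (0.35/0.124)^(1/0.65) ≈ 4.9352.
y_gold = 4.9352^0.35 ≈ 1.7485, c_gold = y_gold − 0.124·k_gold ≈ 1.1365.
Gain: Δc = 1.1365 − 1.0778 ≈ 0.0587.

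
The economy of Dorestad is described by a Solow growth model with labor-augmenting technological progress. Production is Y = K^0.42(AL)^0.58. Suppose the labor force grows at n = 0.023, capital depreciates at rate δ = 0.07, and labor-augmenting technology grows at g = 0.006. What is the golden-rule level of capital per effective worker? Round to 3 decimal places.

n + g + δ = 0.023 + 0.006 + 0.07 = 0.099.
Maximizing c = f(k) − (n+g+δ)·k gives f'(k) = n+g+δ, i.e. 0.42·k^(0.42−1) = 0.099, so k_gold = (0.42/0.099)^(1/0.58) ≈ 12.0807.

k_gold ≈ 12.081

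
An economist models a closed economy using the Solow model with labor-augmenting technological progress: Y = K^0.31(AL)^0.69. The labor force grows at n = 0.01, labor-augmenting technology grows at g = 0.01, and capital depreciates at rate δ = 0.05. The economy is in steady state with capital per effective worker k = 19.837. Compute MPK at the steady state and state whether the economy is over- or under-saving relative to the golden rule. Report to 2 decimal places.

Capital per effective worker breaks even when investment replaces (n + g + δ)·k; here n + g + δ = 0.07.
MPK = 0.31·k^(0.31−1) = 0.31·19.837^(-0.69) ≈ 0.0395.
MPK < 0.07, so the economy is dynamically inefficient (over-saving).

over-saving; MPK ≈ 0.04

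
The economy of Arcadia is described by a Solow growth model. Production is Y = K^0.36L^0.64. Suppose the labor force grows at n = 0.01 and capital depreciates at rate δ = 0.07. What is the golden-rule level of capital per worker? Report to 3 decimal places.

Capital per worker breaks even when investment replaces (n + δ)·k; here n + δ = 0.08.
Maximizing c = f(k) − (n+δ)·k gives f'(k) = n+δ, i.e. 0.36·k^(0.36−1) = 0.08, so k_gold = (0.36/0.08)^(1/0.64) ≈ 10.4868.

k_gold ≈ 10.487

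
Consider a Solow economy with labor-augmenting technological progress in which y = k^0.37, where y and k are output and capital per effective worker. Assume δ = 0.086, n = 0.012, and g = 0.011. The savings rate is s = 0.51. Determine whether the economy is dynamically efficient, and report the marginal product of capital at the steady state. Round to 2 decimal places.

The effective depreciation rate is n + g + δ = 0.012 + 0.011 + 0.086 = 0.109.
Steady-state k*: s·k^0.37 = 0.109·k gives k* = (0.51/0.109)^(1/0.63) ≈ 11.5803.
MPK = 0.37·11.5803^(-0.63) ≈ 0.0791.
MPK < n+g+δ = 0.109, so the economy is dynamically inefficient (over-saving).

dynamically inefficient; MPK ≈ 0.08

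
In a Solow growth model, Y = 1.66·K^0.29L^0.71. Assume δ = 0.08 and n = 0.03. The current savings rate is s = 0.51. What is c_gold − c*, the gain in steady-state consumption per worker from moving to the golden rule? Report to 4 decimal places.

The effective depreciation rate is n + δ = 0.03 + 0.08 = 0.11.
Current steady state (s = 0.51): k* = (0.51·1.66/0.11)^(1/0.71) ≈ 17.7129, y* = 1.66·17.7129^0.29 ≈ 3.8204, c* = (1−0.51)·3.8204 ≈ 1.8720.
Maximizing c = f(k) − (n+δ)·k gives f'(k) = n+δ, i.e. 0.29·1.66·k^(0.29−1) = 0.11, so k_gold = (0.29·1.66/0.11)^(1/0.71) ≈ 7.9979.
y_gold = 1.66·7.9979^0.29 ≈ 3.0337, c_gold = y_gold − 0.11·k_gold ≈ 2.1539.
Gain: Δc = 2.1539 − 1.8720 ≈ 0.2819.

Δc ≈ 0.2819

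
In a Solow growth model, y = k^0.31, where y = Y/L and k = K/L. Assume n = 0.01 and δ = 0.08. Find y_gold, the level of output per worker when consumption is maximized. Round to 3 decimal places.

Capital per worker breaks even when investment replaces (n + δ)·k; here n + δ = 0.09.
Setting f'(k) = n+δ gives 0.31·k^(0.31−1) = 0.09, hence k_gold = (0.31/0.09)^(1/0.69) ≈ 6.0039.
Output: y_gold = k_gold^0.31 = 6.0039^0.31 ≈ 1.7431.

y_gold ≈ 1.743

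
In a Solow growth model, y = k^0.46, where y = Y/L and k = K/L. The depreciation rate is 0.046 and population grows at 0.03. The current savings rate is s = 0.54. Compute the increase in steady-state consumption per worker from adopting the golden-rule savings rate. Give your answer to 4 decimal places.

Δc ≈ 0.0588

The effective depreciation rate is n + δ = 0.03 + 0.046 = 0.076.
Current steady state (s = 0.54): k* = (0.54/0.076)^(1/0.54) ≈ 37.7572, y* = 37.7572^0.46 ≈ 5.3140, c* = (1−0.54)·5.3140 ≈ 2.4444.
At the golden rule the marginal product of capital equals n+δ: 0.46·k^(0.46−1) = 0.076. Solving, k_gold = (0.46/0.076)^(1/0.54) ≈ 28.0572.
y_gold = 28.0572^0.46 ≈ 4.6355, c_gold = y_gold − 0.076·k_gold ≈ 2.5032.
Gain: Δc = 2.5032 − 2.4444 ≈ 0.0588.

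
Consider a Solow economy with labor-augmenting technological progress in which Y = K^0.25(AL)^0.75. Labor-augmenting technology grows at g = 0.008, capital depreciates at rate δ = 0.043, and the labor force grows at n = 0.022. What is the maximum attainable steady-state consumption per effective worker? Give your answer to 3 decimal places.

Break-even investment rate: n + g + δ = 0.022 + 0.008 + 0.043 = 0.073.
At the golden rule the marginal product of capital equals n+g+δ: 0.25·k^(0.25−1) = 0.073. Solving, k_gold = (0.25/0.073)^(1/0.75) ≈ 5.1621.
y_gold = 5.1621^0.25 ≈ 1.5073.
c_gold = y_gold − (n+g+δ)·k_gold = 1.5073 − 0.073·5.1621 ≈ 1.1305.

c_gold ≈ 1.130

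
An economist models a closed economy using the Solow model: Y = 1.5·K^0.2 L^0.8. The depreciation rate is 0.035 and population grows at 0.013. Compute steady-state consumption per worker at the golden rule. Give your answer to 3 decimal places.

c_gold ≈ 1.897

Capital per worker breaks even when investment replaces (n + δ)·k; here n + δ = 0.048.
Maximizing c = f(k) − (n+δ)·k gives f'(k) = n+δ, i.e. 0.2·1.5·k^(0.2−1) = 0.048, so k_gold = (0.2·1.5/0.048)^(1/0.8) ≈ 9.8821.
y_gold = 1.5·9.8821^0.2 ≈ 2.3717.
c_gold = y_gold − (n+δ)·k_gold = 2.3717 − 0.048·9.8821 ≈ 1.8974.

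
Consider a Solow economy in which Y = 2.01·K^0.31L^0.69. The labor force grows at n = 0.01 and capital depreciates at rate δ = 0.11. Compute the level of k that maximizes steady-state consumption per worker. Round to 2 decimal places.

n + δ = 0.01 + 0.11 = 0.12.
Maximizing c = f(k) − (n+δ)·k gives f'(k) = n+δ, i.e. 0.31·2.01·k^(0.31−1) = 0.12, so k_gold = (0.31·2.01/0.12)^(1/0.69) ≈ 10.8837.

k_gold ≈ 10.88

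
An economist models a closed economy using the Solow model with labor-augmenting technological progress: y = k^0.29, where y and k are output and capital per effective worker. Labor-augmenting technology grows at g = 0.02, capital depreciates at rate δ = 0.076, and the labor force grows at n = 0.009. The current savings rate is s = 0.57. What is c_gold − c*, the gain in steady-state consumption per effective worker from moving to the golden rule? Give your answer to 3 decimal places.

Δc ≈ 0.217

The effective depreciation rate is n + g + δ = 0.009 + 0.02 + 0.076 = 0.105.
Current steady state (s = 0.57): k* = (0.57/0.105)^(1/0.71) ≈ 10.8335, y* = 10.8335^0.29 ≈ 1.9956, c* = (1−0.57)·1.9956 ≈ 0.8581.
Maximizing c = f(k) − (n+g+δ)·k gives f'(k) = n+g+δ, i.e. 0.29·k^(0.29−1) = 0.105, so k_gold = (0.29/0.105)^(1/0.71) ≈ 4.1824.
y_gold = 4.1824^0.29 ≈ 1.5143, c_gold = y_gold − 0.105·k_gold ≈ 1.0752.
Gain: Δc = 1.0752 − 0.8581 ≈ 0.2170.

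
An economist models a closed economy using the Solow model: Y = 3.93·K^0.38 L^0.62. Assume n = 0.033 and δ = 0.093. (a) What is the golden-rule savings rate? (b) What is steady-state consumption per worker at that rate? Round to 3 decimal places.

Capital per worker breaks even when investment replaces (n + δ)·k; here n + δ = 0.126.
For Cobb-Douglas, s_gold equals capital's share: s_gold = 0.38.
Setting f'(k) = n+δ gives 0.38·3.93·k^(0.38−1) = 0.126, hence k_gold = (0.38·3.93/0.126)^(1/0.62) ≈ 53.9442.
y_gold = 3.93·53.9442^0.38 ≈ 17.8868; c_gold = (1−0.38)·y_gold ≈ 11.0898.

(a) s_gold = 0.380; (b) c_gold ≈ 11.090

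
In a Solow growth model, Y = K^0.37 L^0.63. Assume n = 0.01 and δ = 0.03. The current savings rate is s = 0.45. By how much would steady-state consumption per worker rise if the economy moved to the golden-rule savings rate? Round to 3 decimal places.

n + δ = 0.01 + 0.03 = 0.04.
Current steady state (s = 0.45): k* = (0.45/0.04)^(1/0.63) ≈ 46.6118, y* = 46.6118^0.37 ≈ 4.1433, c* = (1−0.45)·4.1433 ≈ 2.2788.
Golden rule sets MPK = n+δ: 0.37·k^(0.37−1) = 0.04, so k_gold = (0.37/0.04)^(1/0.63) ≈ 34.1632.
y_gold = 34.1632^0.37 ≈ 3.6933, c_gold = y_gold − 0.04·k_gold ≈ 2.3268.
Gain: Δc = 2.3268 − 2.2788 ≈ 0.0480.

Δc ≈ 0.048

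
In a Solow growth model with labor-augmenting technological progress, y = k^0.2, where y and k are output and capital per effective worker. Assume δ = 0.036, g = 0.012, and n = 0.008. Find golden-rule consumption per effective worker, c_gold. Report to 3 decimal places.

The effective depreciation rate is n + g + δ = 0.008 + 0.012 + 0.036 = 0.056.
Golden rule sets MPK = n+g+δ: 0.2·k^(0.2−1) = 0.056, so k_gold = (0.2/0.056)^(1/0.8) ≈ 4.9097.
y_gold = 4.9097^0.2 ≈ 1.3747.
c_gold = y_gold − (n+g+δ)·k_gold = 1.3747 − 0.056·4.9097 ≈ 1.0998.

c_gold ≈ 1.100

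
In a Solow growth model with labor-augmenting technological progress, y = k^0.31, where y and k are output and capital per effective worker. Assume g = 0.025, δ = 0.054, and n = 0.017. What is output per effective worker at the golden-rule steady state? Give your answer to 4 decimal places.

n + g + δ = 0.017 + 0.025 + 0.054 = 0.096.
At the golden rule the marginal product of capital equals n+g+δ: 0.31·k^(0.31−1) = 0.096. Solving, k_gold = (0.31/0.096)^(1/0.69) ≈ 5.4678.
Output: y_gold = k_gold^0.31 = 5.4678^0.31 ≈ 1.6933.

y_gold ≈ 1.6933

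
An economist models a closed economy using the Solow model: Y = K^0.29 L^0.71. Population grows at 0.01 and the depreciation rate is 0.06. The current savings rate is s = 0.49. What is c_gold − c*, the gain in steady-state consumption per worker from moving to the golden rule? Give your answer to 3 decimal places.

Break-even investment rate: n + δ = 0.01 + 0.06 = 0.07.
Current steady state (s = 0.49): k* = (0.49/0.07)^(1/0.71) ≈ 15.4981, y* = 15.4981^0.29 ≈ 2.2140, c* = (1−0.49)·2.2140 ≈ 1.1291.
Setting f'(k) = n+δ gives 0.29·k^(0.29−1) = 0.07, hence k_gold = (0.29/0.07)^(1/0.71) ≈ 7.4035.
y_gold = 7.4035^0.29 ≈ 1.7870, c_gold = y_gold − 0.07·k_gold ≈ 1.2688.
Gain: Δc = 1.2688 − 1.1291 ≈ 0.1397.

Δc ≈ 0.140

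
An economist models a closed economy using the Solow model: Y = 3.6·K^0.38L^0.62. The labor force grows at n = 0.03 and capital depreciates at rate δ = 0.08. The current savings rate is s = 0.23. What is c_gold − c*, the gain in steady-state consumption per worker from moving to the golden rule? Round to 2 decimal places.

Δc ≈ 0.91

The effective depreciation rate is n + δ = 0.03 + 0.08 = 0.11.
Current steady state (s = 0.23): k* = (0.23·3.6/0.11)^(1/0.62) ≈ 25.9377, y* = 3.6·25.9377^0.38 ≈ 12.4050, c* = (1−0.23)·12.4050 ≈ 9.5518.
Maximizing c = f(k) − (n+δ)·k gives f'(k) = n+δ, i.e. 0.38·3.6·k^(0.38−1) = 0.11, so k_gold = (0.38·3.6/0.11)^(1/0.62) ≈ 58.2954.
y_gold = 3.6·58.2954^0.38 ≈ 16.8750, c_gold = y_gold − 0.11·k_gold ≈ 10.4625.
Gain: Δc = 10.4625 − 9.5518 ≈ 0.9107.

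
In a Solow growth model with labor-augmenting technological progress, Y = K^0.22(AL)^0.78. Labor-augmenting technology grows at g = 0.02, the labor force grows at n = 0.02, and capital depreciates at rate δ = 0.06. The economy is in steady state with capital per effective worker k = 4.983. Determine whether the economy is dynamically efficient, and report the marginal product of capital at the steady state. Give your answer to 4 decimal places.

Capital per effective worker breaks even when investment replaces (n + g + δ)·k; here n + g + δ = 0.1.
MPK = 0.22·k^(0.22−1) = 0.22·4.983^(-0.78) ≈ 0.0629.
MPK < 0.1, so the economy is dynamically inefficient (over-saving).

dynamically inefficient; MPK ≈ 0.0629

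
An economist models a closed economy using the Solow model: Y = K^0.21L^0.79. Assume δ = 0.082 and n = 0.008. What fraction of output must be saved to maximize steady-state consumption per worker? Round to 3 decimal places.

s_gold = 0.210

Break-even investment rate: n + δ = 0.008 + 0.082 = 0.09.
At the golden rule MPK = n+δ, and in any Cobb-Douglas steady state s = (n+δ)·k/y = MPK·k/y = capital's share 0.21.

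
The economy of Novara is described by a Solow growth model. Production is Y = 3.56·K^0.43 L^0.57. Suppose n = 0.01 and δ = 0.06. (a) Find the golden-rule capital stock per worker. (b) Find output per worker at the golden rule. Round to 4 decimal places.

(a) k_gold ≈ 224.1621; (b) y_gold ≈ 36.4915

The effective depreciation rate is n + δ = 0.01 + 0.06 = 0.07.
At the golden rule the marginal product of capital equals n+δ: 0.43·3.56·k^(0.43−1) = 0.07. Solving, k_gold = (0.43·3.56/0.07)^(1/0.57) ≈ 224.1621.
y_gold = 3.56·224.1621^0.43 ≈ 36.4915.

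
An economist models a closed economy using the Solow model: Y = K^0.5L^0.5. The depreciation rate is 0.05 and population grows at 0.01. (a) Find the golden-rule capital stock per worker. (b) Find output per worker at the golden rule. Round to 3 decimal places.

(a) k_gold ≈ 69.444; (b) y_gold ≈ 8.333

Capital per worker breaks even when investment replaces (n + δ)·k; here n + δ = 0.06.
Maximizing c = f(k) − (n+δ)·k gives f'(k) = n+δ, i.e. 0.5·k^(0.5−1) = 0.06, so k_gold = (0.5/0.06)^(1/0.5) ≈ 69.4444.
y_gold = 69.4444^0.5 ≈ 8.3333.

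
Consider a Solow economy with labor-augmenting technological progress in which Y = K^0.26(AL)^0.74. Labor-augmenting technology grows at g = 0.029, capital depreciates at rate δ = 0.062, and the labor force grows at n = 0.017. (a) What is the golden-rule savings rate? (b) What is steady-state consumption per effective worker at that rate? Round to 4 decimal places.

Capital per effective worker breaks even when investment replaces (n + g + δ)·k; here n + g + δ = 0.108.
For Cobb-Douglas, s_gold equals capital's share: s_gold = 0.26.
Golden rule sets MPK = n+g+δ: 0.26·k^(0.26−1) = 0.108, so k_gold = (0.26/0.108)^(1/0.74) ≈ 3.2780.
y_gold = 3.2780^0.26 ≈ 1.3616; c_gold = (1−0.26)·y_gold ≈ 1.0076.

(a) s_gold = 0.2600; (b) c_gold ≈ 1.0076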